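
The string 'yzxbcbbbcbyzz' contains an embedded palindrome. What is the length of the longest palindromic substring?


Scanning 'yzxbcbbbcbyzz' for palindromic substrings.
Substring at positions 3-9: 'bcbbbcb'.
Check: reverse('bcbbbcb') = 'bcbbbcb' -> palindrome confirmed.
Neighbouring characters ('x' / 'y') break symmetry, so it cannot extend further.
No longer palindromic substring exists; longest length = 7

7


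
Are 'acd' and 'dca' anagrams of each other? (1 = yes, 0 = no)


Sort characters of 'acd': 'acd'
Sort characters of 'dca': 'acd'
Sorted forms match -> they ARE anagrams
Result: 1

1


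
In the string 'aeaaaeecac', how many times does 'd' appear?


Scanning 'aeaaaeecac' for 'd':
  No matches found.
Total occurrences of 'd': 0

0


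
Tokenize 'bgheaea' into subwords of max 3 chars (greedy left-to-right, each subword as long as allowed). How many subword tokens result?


'bgheaea' has 7 characters.
Chunking with max size 3:
  Chunk 1: 'bgh' (positions 0-2)
  Chunk 2: 'eae' (positions 3-5)
  Chunk 3: 'a' (positions 6-6)
Total chunks: ceil(7 / 3) = 3

3


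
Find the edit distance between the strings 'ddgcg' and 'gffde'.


Building DP table for s1='ddgcg' (len 5) and s2='gffde' (len 5):
       g  f  f  d  e
    0  1  2  3  4  5
  d 1  1  2  3  3  4
  d 2  2  2  3  3  4
  g 3  2  3  3  4  4
  c 4  3  3  4  4  5
  g 5  4  4  4  5  5
Edit distance = dp[5][5] = 5

5


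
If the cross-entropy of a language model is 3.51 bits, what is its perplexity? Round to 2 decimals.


Perplexity formula: PP = 2^H
H = 3.51
PP = 2^3.51
Decompose: 2^3.51 = 2^3 * 2^0.51
2^3 = 8, 2^0.51 ~ 1.4240502
PP ~ 8 * 1.4240502 = 11.3924016
Rounded to 2 decimals: 11.39

11.39


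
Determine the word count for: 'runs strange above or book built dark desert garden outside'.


Counting words by splitting on spaces:
  Word 1: 'runs'
  Word 2: 'strange'
  Word 3: 'above'
  Word 4: 'or'
  Word 5: 'book'
  Word 6: 'built'
  Word 7: 'dark'
  Word 8: 'desert'
  Word 9: 'garden'
  Word 10: 'outside'
Total words: 10

10


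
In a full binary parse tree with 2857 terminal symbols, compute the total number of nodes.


Leaf nodes (terminals): 2857
Internal nodes = n - 1 = 2857 - 1 = 2856
Total = leaves + internal = 2857 + 2856 = 5713

5713


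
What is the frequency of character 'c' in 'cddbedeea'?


Scanning 'cddbedeea' for 'c':
  Position 0: 'c' -> MATCH (count: 1)
Total occurrences of 'c': 1

1


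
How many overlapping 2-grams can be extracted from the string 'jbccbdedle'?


String 'jbccbdedle' has length L = 10.
Number of overlapping n-grams = L - n + 1
Substituting: 10 - 2 + 1 = 9

9


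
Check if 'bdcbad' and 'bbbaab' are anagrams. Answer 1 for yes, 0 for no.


Sort characters of 'bdcbad': 'abbcdd'
Sort characters of 'bbbaab': 'aabbbb'
Sorted forms differ -> they are NOT anagrams
Result: 0

0


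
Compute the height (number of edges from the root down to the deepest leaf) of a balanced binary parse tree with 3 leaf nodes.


In a balanced binary tree with n leaves the deepest leaf is ceil(log2(n)) edges below the root.
log2(3) = 1.5850
ceil(1.5850) = 2
height (edges) = 2

2


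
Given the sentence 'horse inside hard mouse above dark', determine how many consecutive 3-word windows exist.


Word trigrams from [6] words:
  Trigram 1: (horse inside hard)
  Trigram 2: (inside hard mouse)
  Trigram 3: (hard mouse above)
  Trigram 4: (mouse above dark)
Total word trigrams: 6 - 2 = 4

4


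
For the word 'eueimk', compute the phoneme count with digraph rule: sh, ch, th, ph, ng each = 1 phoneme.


Parsing 'eueimk' greedily, digraphs first:
  'e' -> vowel phoneme (phonemes so far: 1)
  'u' -> vowel phoneme (phonemes so far: 2)
  'e' -> vowel phoneme (phonemes so far: 3)
  'i' -> vowel phoneme (phonemes so far: 4)
  'm' -> consonant phoneme (phonemes so far: 5)
  'k' -> consonant phoneme (phonemes so far: 6)
Total phonemes: 6

6


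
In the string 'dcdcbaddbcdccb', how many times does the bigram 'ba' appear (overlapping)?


Scanning 'dcdcbaddbcdccb' for bigram 'ba':
  Position 0: 'dc' -> no
  Position 1: 'cd' -> no
  Position 2: 'dc' -> no
  Position 3: 'cb' -> no
  Position 4: 'ba' -> MATCH
  Position 5: 'ad' -> no
  Position 6: 'dd' -> no
  Position 7: 'db' -> no
  Position 8: 'bc' -> no
  Position 9: 'cd' -> no
  Position 10: 'dc' -> no
  Position 11: 'cc' -> no
  Position 12: 'cb' -> no
Total matches: 1

1


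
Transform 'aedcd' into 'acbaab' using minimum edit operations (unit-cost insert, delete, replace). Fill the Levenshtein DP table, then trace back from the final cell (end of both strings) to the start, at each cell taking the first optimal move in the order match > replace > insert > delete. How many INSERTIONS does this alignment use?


Edit distance = 5. Backtracking from cell (5, 6) with preference match > replace > insert > delete,
then listing the resulting alignment 'aedcd' -> 'acbaab' left to right:
  Step 1: keep 'a'
  Step 2: insert 'c' [insertion #1]
  Step 3: replace e->b
  Step 4: replace d->a
  Step 5: replace c->a
  Step 6: replace d->b
Total insertions: 1

1


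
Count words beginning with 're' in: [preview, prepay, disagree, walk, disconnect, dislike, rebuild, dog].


Checking each word for prefix 're':
  'preview' -> no (count: 0)
  'prepay' -> no (count: 0)
  'disagree' -> no (count: 0)
  'walk' -> no (count: 0)
  'disconnect' -> no (count: 0)
  'dislike' -> no (count: 0)
  'rebuild' -> YES, starts with 're' (count: 1)
  'dog' -> no (count: 1)
Total with prefix 're': 1

1


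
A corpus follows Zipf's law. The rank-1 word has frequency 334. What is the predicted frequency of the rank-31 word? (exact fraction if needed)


Zipf's law: freq(rank) = f1 / rank
f1 = 334, rank = 31
freq = 334 / 31
GCD(334, 31) = 1
Simplified: 334/31

334/31


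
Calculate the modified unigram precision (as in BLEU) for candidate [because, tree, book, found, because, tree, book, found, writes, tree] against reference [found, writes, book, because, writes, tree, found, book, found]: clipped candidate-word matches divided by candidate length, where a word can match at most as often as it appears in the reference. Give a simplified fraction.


Reference word counts: {'because': 1, 'book': 2, 'found': 3, 'tree': 1, 'writes': 2}
Checking each candidate word (with clipping):
  'because' -> in reference (ref count 1, used 1/1) -> match (matches: 1)
  'tree' -> in reference (ref count 1, used 1/1) -> match (matches: 2)
  'book' -> in reference (ref count 2, used 1/2) -> match (matches: 3)
  'found' -> in reference (ref count 3, used 1/3) -> match (matches: 4)
  'because' -> ref count 1 already used up (1/1) -> clipped, no match (matches: 4)
  'tree' -> ref count 1 already used up (1/1) -> clipped, no match (matches: 4)
  'book' -> in reference (ref count 2, used 2/2) -> match (matches: 5)
  'found' -> in reference (ref count 3, used 2/3) -> match (matches: 6)
  'writes' -> in reference (ref count 2, used 1/2) -> match (matches: 7)
  'tree' -> ref count 1 already used up (1/1) -> clipped, no match (matches: 7)
Clipped matches: 7, Candidate length: 10
Precision = 7/10

7/10


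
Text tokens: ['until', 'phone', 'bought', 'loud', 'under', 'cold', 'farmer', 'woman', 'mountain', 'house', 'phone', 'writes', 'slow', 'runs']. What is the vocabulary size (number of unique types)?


Listing all tokens and tracking unique types:
  Token 1: 'until' -> NEW (unique so far: 1)
  Token 2: 'phone' -> NEW (unique so far: 2)
  Token 3: 'bought' -> NEW (unique so far: 3)
  Token 4: 'loud' -> NEW (unique so far: 4)
  Token 5: 'under' -> NEW (unique so far: 5)
  Token 6: 'cold' -> NEW (unique so far: 6)
  Token 7: 'farmer' -> NEW (unique so far: 7)
  Token 8: 'woman' -> NEW (unique so far: 8)
  Token 9: 'mountain' -> NEW (unique so far: 9)
  Token 10: 'house' -> NEW (unique so far: 10)
  Token 11: 'phone' -> duplicate (unique so far: 10)
  Token 12: 'writes' -> NEW (unique so far: 11)
  Token 13: 'slow' -> NEW (unique so far: 12)
  Token 14: 'runs' -> NEW (unique so far: 13)
Unique types: ('bought', 'cold', 'farmer', 'house', 'loud', 'mountain', 'phone', 'runs', 'slow', 'under', 'until', 'woman', 'writes')
Vocabulary size: 13

13


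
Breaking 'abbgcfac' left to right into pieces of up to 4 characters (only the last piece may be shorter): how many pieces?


'abbgcfac' has 8 characters.
Chunking with max size 4:
  Chunk 1: 'abbg' (positions 0-3)
  Chunk 2: 'cfac' (positions 4-7)
Total chunks: ceil(8 / 4) = 2

2


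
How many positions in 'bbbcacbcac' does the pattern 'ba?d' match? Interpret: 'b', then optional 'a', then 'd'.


Pattern: ba?d means 'b', then optional 'a', then 'd'.
Scanning 'bbbcacbcac' position-by-position:
  Pos 0: window 'bbb' -> no
  Pos 1: window 'bbc' -> no
  Pos 2: window 'bca' -> no
  Pos 3: window 'cac' -> no
  Pos 4: window 'acb' -> no
  Pos 5: window 'cbc' -> no
  Pos 6: window 'bca' -> no
  Pos 7: window 'cac' -> no
  Pos 8: window 'ac' -> no
  Pos 9: window 'c' -> no
Total matches: 0

0


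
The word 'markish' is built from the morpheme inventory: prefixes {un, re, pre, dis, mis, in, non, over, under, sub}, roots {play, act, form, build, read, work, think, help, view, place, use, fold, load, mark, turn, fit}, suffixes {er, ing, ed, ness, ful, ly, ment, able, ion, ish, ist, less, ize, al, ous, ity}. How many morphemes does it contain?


Segmenting 'markish' against the inventory:
  'mark' -> root (morpheme 1)
  'ish' -> suffix (morpheme 2)
Total morphemes: 2

2


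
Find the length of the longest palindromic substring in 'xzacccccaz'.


Scanning 'xzacccccaz' for palindromic substrings.
Substring at positions 1-9: 'zacccccaz'.
Check: reverse('zacccccaz') = 'zacccccaz' -> palindrome confirmed.
Neighbouring characters ('x' / '-') break symmetry, so it cannot extend further.
No longer palindromic substring exists; longest length = 9

9


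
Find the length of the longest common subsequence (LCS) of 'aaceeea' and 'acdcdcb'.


DP table for LCS of 'aaceeea' and 'acdcdcb':
       a  c  d  c  d  c  b
    0  0  0  0  0  0  0  0
  a 0  1  1  1  1  1  1  1
  a 0  1  1  1  1  1  1  1
  c 0  1  2  2  2  2  2  2
  e 0  1  2  2  2  2  2  2
  e 0  1  2  2  2  2  2  2
  e 0  1  2  2  2  2  2  2
  a 0  1  2  2  2  2  2  2
LCS: 'ac'
LCS length = 2

2


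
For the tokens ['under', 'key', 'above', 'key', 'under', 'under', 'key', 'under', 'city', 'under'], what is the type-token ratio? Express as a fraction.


Tokens: 10
Unique types: ('above', 'city', 'key', 'under') = 4
TTR = 4/10
Simplify: divide both by 2 -> 2/5
TTR = 2/5

2/5


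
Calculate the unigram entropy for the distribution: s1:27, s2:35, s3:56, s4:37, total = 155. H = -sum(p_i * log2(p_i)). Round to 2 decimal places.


Computing entropy H = -sum(p_i * log2(p_i)):
  s1: p = 27/155 = 0.1742, -p*log2(p) = 0.4392
  s2: p = 35/155 = 0.2258, -p*log2(p) = 0.4848
  s3: p = 56/155 = 0.3613, -p*log2(p) = 0.5307
  s4: p = 37/155 = 0.2387, -p*log2(p) = 0.4933
H = sum of terms = 1.9480
Rounded to 2 decimals: 1.95

1.95


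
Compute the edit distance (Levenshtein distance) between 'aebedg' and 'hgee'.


Building DP table for s1='aebedg' (len 6) and s2='hgee' (len 4):
       h  g  e  e
    0  1  2  3  4
  a 1  1  2  3  4
  e 2  2  2  2  3
  b 3  3  3  3  3
  e 4  4  4  3  3
  d 5  5  5  4  4
  g 6  6  5  5  5
Edit distance = dp[6][4] = 5

5


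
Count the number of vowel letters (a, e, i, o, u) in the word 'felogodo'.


Scanning each character of 'felogodo':
  Position 1: 'f' -> consonant (running count: 0)
  Position 2: 'e' -> vowel (running count: 1)
  Position 3: 'l' -> consonant (running count: 1)
  Position 4: 'o' -> vowel (running count: 2)
  Position 5: 'g' -> consonant (running count: 2)
  Position 6: 'o' -> vowel (running count: 3)
  Position 7: 'd' -> consonant (running count: 3)
  Position 8: 'o' -> vowel (running count: 4)
Total vowels: 4

4


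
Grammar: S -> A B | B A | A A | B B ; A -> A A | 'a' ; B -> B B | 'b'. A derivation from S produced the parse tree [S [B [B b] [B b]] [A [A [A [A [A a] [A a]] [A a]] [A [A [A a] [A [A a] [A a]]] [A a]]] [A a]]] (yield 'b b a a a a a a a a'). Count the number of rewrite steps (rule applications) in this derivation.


Every bracketed nonterminal node [X ...] in the tree is produced by exactly one rule application.
Reading the tree off as a leftmost derivation:
  Step 1: S  =>  B A   (applied S -> B A)
  Step 2: B A  =>  B B A   (applied B -> B B)
  Step 3: B B A  =>  b B A   (applied B -> b)
  Step 4: b B A  =>  b b A   (applied B -> b)
  Step 5: b b A  =>  b b A A   (applied A -> A A)
  Step 6: b b A A  =>  b b A A A   (applied A -> A A)
  Step 7: b b A A A  =>  b b A A A A   (applied A -> A A)
  Step 8: b b A A A A  =>  b b A A A A A   (applied A -> A A)
  Step 9: b b A A A A A  =>  b b a A A A A   (applied A -> a)
  Step 10: b b a A A A A  =>  b b a a A A A   (applied A -> a)
  Step 11: b b a a A A A  =>  b b a a a A A   (applied A -> a)
  Step 12: b b a a a A A  =>  b b a a a A A A   (applied A -> A A)
  Step 13: b b a a a A A A  =>  b b a a a A A A A   (applied A -> A A)
  Step 14: b b a a a A A A A  =>  b b a a a a A A A   (applied A -> a)
  Step 15: b b a a a a A A A  =>  b b a a a a A A A A   (applied A -> A A)
  Step 16: b b a a a a A A A A  =>  b b a a a a a A A A   (applied A -> a)
  Step 17: b b a a a a a A A A  =>  b b a a a a a a A A   (applied A -> a)
  Step 18: b b a a a a a a A A  =>  b b a a a a a a a A   (applied A -> a)
  Step 19: b b a a a a a a a A  =>  b b a a a a a a a a   (applied A -> a)
Final yield: b b a a a a a a a a
Total rewrite steps: 19

19


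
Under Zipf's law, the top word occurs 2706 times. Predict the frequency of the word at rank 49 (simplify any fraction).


Zipf's law: freq(rank) = f1 / rank
f1 = 2706, rank = 49
freq = 2706 / 49
GCD(2706, 49) = 1
Simplified: 2706/49

2706/49


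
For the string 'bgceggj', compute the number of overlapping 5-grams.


String 'bgceggj' has length L = 7.
Number of overlapping n-grams = L - n + 1
Substituting: 7 - 5 + 1 = 3

3


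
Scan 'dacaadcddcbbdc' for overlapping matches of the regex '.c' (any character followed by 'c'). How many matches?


Pattern: .c means any character followed by 'c'.
Scanning 'dacaadcddcbbdc' position-by-position:
  Pos 0: window 'da' -> no
  Pos 1: window 'ac' -> MATCH
  Pos 2: window 'ca' -> no
  Pos 3: window 'aa' -> no
  Pos 4: window 'ad' -> no
  Pos 5: window 'dc' -> MATCH
  Pos 6: window 'cd' -> no
  Pos 7: window 'dd' -> no
  Pos 8: window 'dc' -> MATCH
  Pos 9: window 'cb' -> no
  Pos 10: window 'bb' -> no
  Pos 11: window 'bd' -> no
  Pos 12: window 'dc' -> MATCH
  Pos 13: window 'c' -> no
Total matches: 4

4


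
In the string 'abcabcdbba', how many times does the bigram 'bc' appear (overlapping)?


Scanning 'abcabcdbba' for bigram 'bc':
  Position 0: 'ab' -> no
  Position 1: 'bc' -> MATCH
  Position 2: 'ca' -> no
  Position 3: 'ab' -> no
  Position 4: 'bc' -> MATCH
  Position 5: 'cd' -> no
  Position 6: 'db' -> no
  Position 7: 'bb' -> no
  Position 8: 'ba' -> no
Total matches: 2

2


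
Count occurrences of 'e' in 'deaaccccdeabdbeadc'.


Scanning 'deaaccccdeabdbeadc' for 'e':
  Position 1: 'e' -> MATCH (count: 1)
  Position 9: 'e' -> MATCH (count: 2)
  Position 14: 'e' -> MATCH (count: 3)
Total occurrences of 'e': 3

3


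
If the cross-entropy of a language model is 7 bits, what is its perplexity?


Perplexity formula: PP = 2^H
H = 7
PP = 2^7
Steps: 2^1 = 2, 2^2 = 4, 2^3 = 8, 2^4 = 16, 2^5 = 32, 2^6 = 64, 2^7 = 128
PP = 128

128


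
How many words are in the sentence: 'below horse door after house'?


Counting words by splitting on spaces:
  Word 1: 'below'
  Word 2: 'horse'
  Word 3: 'door'
  Word 4: 'after'
  Word 5: 'house'
Total words: 5

5


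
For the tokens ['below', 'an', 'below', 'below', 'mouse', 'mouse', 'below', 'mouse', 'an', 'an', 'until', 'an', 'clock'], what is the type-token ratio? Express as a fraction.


Tokens: 13
Unique types: ('an', 'below', 'clock', 'mouse', 'until') = 5
TTR = 5/13
Already in lowest terms.

5/13


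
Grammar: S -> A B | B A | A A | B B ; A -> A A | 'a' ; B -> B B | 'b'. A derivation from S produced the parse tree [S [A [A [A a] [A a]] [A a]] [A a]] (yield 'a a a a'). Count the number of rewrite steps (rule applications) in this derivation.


Every bracketed nonterminal node [X ...] in the tree is produced by exactly one rule application.
Reading the tree off as a leftmost derivation:
  Step 1: S  =>  A A   (applied S -> A A)
  Step 2: A A  =>  A A A   (applied A -> A A)
  Step 3: A A A  =>  A A A A   (applied A -> A A)
  Step 4: A A A A  =>  a A A A   (applied A -> a)
  Step 5: a A A A  =>  a a A A   (applied A -> a)
  Step 6: a a A A  =>  a a a A   (applied A -> a)
  Step 7: a a a A  =>  a a a a   (applied A -> a)
Final yield: a a a a
Total rewrite steps: 7

7


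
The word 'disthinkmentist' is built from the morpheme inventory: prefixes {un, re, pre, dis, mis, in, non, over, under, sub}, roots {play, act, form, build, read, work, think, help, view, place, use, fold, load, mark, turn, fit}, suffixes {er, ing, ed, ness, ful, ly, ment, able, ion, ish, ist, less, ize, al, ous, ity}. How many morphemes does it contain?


Segmenting 'disthinkmentist' against the inventory:
  'dis' -> prefix (morpheme 1)
  'think' -> root (morpheme 2)
  'ment' -> suffix (morpheme 3)
  'ist' -> suffix (morpheme 4)
Total morphemes: 4

4


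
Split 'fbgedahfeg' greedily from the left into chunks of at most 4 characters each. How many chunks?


'fbgedahfeg' has 10 characters.
Chunking with max size 4:
  Chunk 1: 'fbge' (positions 0-3)
  Chunk 2: 'dahf' (positions 4-7)
  Chunk 3: 'eg' (positions 8-9)
Total chunks: ceil(10 / 4) = 3

3


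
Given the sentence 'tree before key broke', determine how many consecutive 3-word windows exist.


Word trigrams from [4] words:
  Trigram 1: (tree before key)
  Trigram 2: (before key broke)
Total word trigrams: 4 - 2 = 2

2


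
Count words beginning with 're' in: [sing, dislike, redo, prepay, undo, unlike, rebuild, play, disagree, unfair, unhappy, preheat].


Checking each word for prefix 're':
  'sing' -> no (count: 0)
  'dislike' -> no (count: 0)
  'redo' -> YES, starts with 're' (count: 1)
  'prepay' -> no (count: 1)
  'undo' -> no (count: 1)
  'unlike' -> no (count: 1)
  'rebuild' -> YES, starts with 're' (count: 2)
  'play' -> no (count: 2)
  'disagree' -> no (count: 2)
  'unfair' -> no (count: 2)
  'unhappy' -> no (count: 2)
  'preheat' -> no (count: 2)
Total with prefix 're': 2

2


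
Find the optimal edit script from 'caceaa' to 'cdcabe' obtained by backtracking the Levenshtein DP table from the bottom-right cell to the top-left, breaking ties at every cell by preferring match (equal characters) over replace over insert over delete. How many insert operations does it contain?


Edit distance = 4. Backtracking from cell (6, 6) with preference match > replace > insert > delete,
then listing the resulting alignment 'caceaa' -> 'cdcabe' left to right:
  Step 1: keep 'c'
  Step 2: replace a->d
  Step 3: keep 'c'
  Step 4: replace e->a
  Step 5: replace a->b
  Step 6: replace a->e
Total insertions: 0

0


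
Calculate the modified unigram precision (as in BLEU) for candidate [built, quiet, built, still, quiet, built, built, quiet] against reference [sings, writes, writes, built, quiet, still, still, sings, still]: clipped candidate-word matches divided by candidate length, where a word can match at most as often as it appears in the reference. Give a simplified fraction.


Reference word counts: {'built': 1, 'quiet': 1, 'sings': 2, 'still': 3, 'writes': 2}
Checking each candidate word (with clipping):
  'built' -> in reference (ref count 1, used 1/1) -> match (matches: 1)
  'quiet' -> in reference (ref count 1, used 1/1) -> match (matches: 2)
  'built' -> ref count 1 already used up (1/1) -> clipped, no match (matches: 2)
  'still' -> in reference (ref count 3, used 1/3) -> match (matches: 3)
  'quiet' -> ref count 1 already used up (1/1) -> clipped, no match (matches: 3)
  'built' -> ref count 1 already used up (1/1) -> clipped, no match (matches: 3)
  'built' -> ref count 1 already used up (1/1) -> clipped, no match (matches: 3)
  'quiet' -> ref count 1 already used up (1/1) -> clipped, no match (matches: 3)
Clipped matches: 3, Candidate length: 8
Precision = 3/8

3/8


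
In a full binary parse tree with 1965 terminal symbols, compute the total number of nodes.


Leaf nodes (terminals): 1965
Internal nodes = n - 1 = 1965 - 1 = 1964
Total = leaves + internal = 1965 + 1964 = 3929

3929


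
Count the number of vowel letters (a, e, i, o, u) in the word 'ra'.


Scanning each character of 'ra':
  Position 1: 'r' -> consonant (running count: 0)
  Position 2: 'a' -> vowel (running count: 1)
Total vowels: 1

1


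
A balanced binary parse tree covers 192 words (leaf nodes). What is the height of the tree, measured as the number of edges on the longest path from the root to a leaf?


In a balanced binary tree with n leaves the deepest leaf is ceil(log2(n)) edges below the root.
log2(192) = 7.5850
ceil(7.5850) = 8
height (edges) = 8

8


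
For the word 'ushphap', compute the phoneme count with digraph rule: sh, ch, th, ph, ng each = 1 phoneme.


Parsing 'ushphap' greedily, digraphs first:
  'u' -> vowel phoneme (phonemes so far: 1)
  'sh' -> digraph (1 consonant phoneme) (phonemes so far: 2)
  'ph' -> digraph (1 consonant phoneme) (phonemes so far: 3)
  'a' -> vowel phoneme (phonemes so far: 4)
  'p' -> consonant phoneme (phonemes so far: 5)
Total phonemes: 5

5


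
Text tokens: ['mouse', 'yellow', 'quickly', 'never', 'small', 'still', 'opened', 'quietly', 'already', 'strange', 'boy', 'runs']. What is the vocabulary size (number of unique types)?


Listing all tokens and tracking unique types:
  Token 1: 'mouse' -> NEW (unique so far: 1)
  Token 2: 'yellow' -> NEW (unique so far: 2)
  Token 3: 'quickly' -> NEW (unique so far: 3)
  Token 4: 'never' -> NEW (unique so far: 4)
  Token 5: 'small' -> NEW (unique so far: 5)
  Token 6: 'still' -> NEW (unique so far: 6)
  Token 7: 'opened' -> NEW (unique so far: 7)
  Token 8: 'quietly' -> NEW (unique so far: 8)
  Token 9: 'already' -> NEW (unique so far: 9)
  Token 10: 'strange' -> NEW (unique so far: 10)
  Token 11: 'boy' -> NEW (unique so far: 11)
  Token 12: 'runs' -> NEW (unique so far: 12)
Unique types: ('already', 'boy', 'mouse', 'never', 'opened', 'quickly', 'quietly', 'runs', 'small', 'still', 'strange', 'yellow')
Vocabulary size: 12

12


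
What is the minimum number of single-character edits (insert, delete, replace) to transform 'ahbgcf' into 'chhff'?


Building DP table for s1='ahbgcf' (len 6) and s2='chhff' (len 5):
       c  h  h  f  f
    0  1  2  3  4  5
  a 1  1  2  3  4  5
  h 2  2  1  2  3  4
  b 3  3  2  2  3  4
  g 4  4  3  3  3  4
  c 5  4  4  4  4  4
  f 6  5  5  5  4  4
Edit distance = dp[6][5] = 4

4


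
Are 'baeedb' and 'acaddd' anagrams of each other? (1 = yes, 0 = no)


Sort characters of 'baeedb': 'abbdee'
Sort characters of 'acaddd': 'aacddd'
Sorted forms differ -> they are NOT anagrams
Result: 0

0


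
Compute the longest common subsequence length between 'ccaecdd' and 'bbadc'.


DP table for LCS of 'ccaecdd' and 'bbadc':
       b  b  a  d  c
    0  0  0  0  0  0
  c 0  0  0  0  0  1
  c 0  0  0  0  0  1
  a 0  0  0  1  1  1
  e 0  0  0  1  1  1
  c 0  0  0  1  1  2
  d 0  0  0  1  2  2
  d 0  0  0  1  2  2
LCS: 'ac'
LCS length = 2

2


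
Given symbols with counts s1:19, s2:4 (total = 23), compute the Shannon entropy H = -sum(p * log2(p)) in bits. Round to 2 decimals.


Computing entropy H = -sum(p_i * log2(p_i)):
  s1: p = 19/23 = 0.8261, -p*log2(p) = 0.2277
  s2: p = 4/23 = 0.1739, -p*log2(p) = 0.4389
H = sum of terms = 0.6666
Rounded to 2 decimals: 0.67

0.67


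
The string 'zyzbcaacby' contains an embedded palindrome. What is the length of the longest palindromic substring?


Scanning 'zyzbcaacby' for palindromic substrings.
Substring at positions 3-8: 'bcaacb'.
Check: reverse('bcaacb') = 'bcaacb' -> palindrome confirmed.
Neighbouring characters ('z' / 'y') break symmetry, so it cannot extend further.
No longer palindromic substring exists; longest length = 6

6


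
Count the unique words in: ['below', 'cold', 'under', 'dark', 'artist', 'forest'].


Listing all tokens and tracking unique types:
  Token 1: 'below' -> NEW (unique so far: 1)
  Token 2: 'cold' -> NEW (unique so far: 2)
  Token 3: 'under' -> NEW (unique so far: 3)
  Token 4: 'dark' -> NEW (unique so far: 4)
  Token 5: 'artist' -> NEW (unique so far: 5)
  Token 6: 'forest' -> NEW (unique so far: 6)
Unique types: ('artist', 'below', 'cold', 'dark', 'forest', 'under')
Vocabulary size: 6

6


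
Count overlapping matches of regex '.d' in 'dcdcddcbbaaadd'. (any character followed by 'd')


Pattern: .d means any character followed by 'd'.
Scanning 'dcdcddcbbaaadd' position-by-position:
  Pos 0: window 'dc' -> no
  Pos 1: window 'cd' -> MATCH
  Pos 2: window 'dc' -> no
  Pos 3: window 'cd' -> MATCH
  Pos 4: window 'dd' -> MATCH
  Pos 5: window 'dc' -> no
  Pos 6: window 'cb' -> no
  Pos 7: window 'bb' -> no
  Pos 8: window 'ba' -> no
  Pos 9: window 'aa' -> no
  Pos 10: window 'aa' -> no
  Pos 11: window 'ad' -> MATCH
  Pos 12: window 'dd' -> MATCH
  Pos 13: window 'd' -> no
Total matches: 5

5


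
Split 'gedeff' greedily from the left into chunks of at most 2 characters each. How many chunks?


'gedeff' has 6 characters.
Chunking with max size 2:
  Chunk 1: 'ge' (positions 0-1)
  Chunk 2: 'de' (positions 2-3)
  Chunk 3: 'ff' (positions 4-5)
Total chunks: ceil(6 / 2) = 3

3


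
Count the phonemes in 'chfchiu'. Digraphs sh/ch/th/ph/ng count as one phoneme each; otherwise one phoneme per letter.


Parsing 'chfchiu' greedily, digraphs first:
  'ch' -> digraph (1 consonant phoneme) (phonemes so far: 1)
  'f' -> consonant phoneme (phonemes so far: 2)
  'ch' -> digraph (1 consonant phoneme) (phonemes so far: 3)
  'i' -> vowel phoneme (phonemes so far: 4)
  'u' -> vowel phoneme (phonemes so far: 5)
Total phonemes: 5

5


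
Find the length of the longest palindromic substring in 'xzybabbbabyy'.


Scanning 'xzybabbbabyy' for palindromic substrings.
Substring at positions 2-10: 'ybabbbaby'.
Check: reverse('ybabbbaby') = 'ybabbbaby' -> palindrome confirmed.
Neighbouring characters ('z' / 'y') break symmetry, so it cannot extend further.
No longer palindromic substring exists; longest length = 9

9


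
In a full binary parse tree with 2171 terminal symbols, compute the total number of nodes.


Leaf nodes (terminals): 2171
Internal nodes = n - 1 = 2171 - 1 = 2170
Total = leaves + internal = 2171 + 2170 = 4341

4341


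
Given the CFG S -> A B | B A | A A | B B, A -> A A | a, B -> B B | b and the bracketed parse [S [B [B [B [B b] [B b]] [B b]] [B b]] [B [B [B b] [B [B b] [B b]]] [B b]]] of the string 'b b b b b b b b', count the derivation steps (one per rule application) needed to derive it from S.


Every bracketed nonterminal node [X ...] in the tree is produced by exactly one rule application.
Reading the tree off as a leftmost derivation:
  Step 1: S  =>  B B   (applied S -> B B)
  Step 2: B B  =>  B B B   (applied B -> B B)
  Step 3: B B B  =>  B B B B   (applied B -> B B)
  Step 4: B B B B  =>  B B B B B   (applied B -> B B)
  Step 5: B B B B B  =>  b B B B B   (applied B -> b)
  Step 6: b B B B B  =>  b b B B B   (applied B -> b)
  Step 7: b b B B B  =>  b b b B B   (applied B -> b)
  Step 8: b b b B B  =>  b b b b B   (applied B -> b)
  Step 9: b b b b B  =>  b b b b B B   (applied B -> B B)
  Step 10: b b b b B B  =>  b b b b B B B   (applied B -> B B)
  Step 11: b b b b B B B  =>  b b b b b B B   (applied B -> b)
  Step 12: b b b b b B B  =>  b b b b b B B B   (applied B -> B B)
  Step 13: b b b b b B B B  =>  b b b b b b B B   (applied B -> b)
  Step 14: b b b b b b B B  =>  b b b b b b b B   (applied B -> b)
  Step 15: b b b b b b b B  =>  b b b b b b b b   (applied B -> b)
Final yield: b b b b b b b b
Total rewrite steps: 15

15


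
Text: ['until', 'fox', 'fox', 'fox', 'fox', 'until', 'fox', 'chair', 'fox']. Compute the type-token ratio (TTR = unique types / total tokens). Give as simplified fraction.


Tokens: 9
Unique types: ('chair', 'fox', 'until') = 3
TTR = 3/9
Simplify: divide both by 3 -> 1/3
TTR = 1/3

1/3


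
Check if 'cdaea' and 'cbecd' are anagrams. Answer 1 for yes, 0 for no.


Sort characters of 'cdaea': 'aacde'
Sort characters of 'cbecd': 'bccde'
Sorted forms differ -> they are NOT anagrams
Result: 0

0


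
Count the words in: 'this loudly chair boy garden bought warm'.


Counting words by splitting on spaces:
  Word 1: 'this'
  Word 2: 'loudly'
  Word 3: 'chair'
  Word 4: 'boy'
  Word 5: 'garden'
  Word 6: 'bought'
  Word 7: 'warm'
Total words: 7

7


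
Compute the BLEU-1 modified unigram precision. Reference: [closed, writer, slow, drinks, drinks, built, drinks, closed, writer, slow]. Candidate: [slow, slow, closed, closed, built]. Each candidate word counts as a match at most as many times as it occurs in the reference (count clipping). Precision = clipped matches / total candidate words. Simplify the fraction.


Reference word counts: {'built': 1, 'closed': 2, 'drinks': 3, 'slow': 2, 'writer': 2}
Checking each candidate word (with clipping):
  'slow' -> in reference (ref count 2, used 1/2) -> match (matches: 1)
  'slow' -> in reference (ref count 2, used 2/2) -> match (matches: 2)
  'closed' -> in reference (ref count 2, used 1/2) -> match (matches: 3)
  'closed' -> in reference (ref count 2, used 2/2) -> match (matches: 4)
  'built' -> in reference (ref count 1, used 1/1) -> match (matches: 5)
Clipped matches: 5, Candidate length: 5
Precision = 5/5 = 1

1


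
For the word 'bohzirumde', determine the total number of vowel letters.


Scanning each character of 'bohzirumde':
  Position 1: 'b' -> consonant (running count: 0)
  Position 2: 'o' -> vowel (running count: 1)
  Position 3: 'h' -> consonant (running count: 1)
  Position 4: 'z' -> consonant (running count: 1)
  Position 5: 'i' -> vowel (running count: 2)
  Position 6: 'r' -> consonant (running count: 2)
  Position 7: 'u' -> vowel (running count: 3)
  Position 8: 'm' -> consonant (running count: 3)
  Position 9: 'd' -> consonant (running count: 3)
  Position 10: 'e' -> vowel (running count: 4)
Total vowels: 4

4


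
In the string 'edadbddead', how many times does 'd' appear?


Scanning 'edadbddead' for 'd':
  Position 1: 'd' -> MATCH (count: 1)
  Position 3: 'd' -> MATCH (count: 2)
  Position 5: 'd' -> MATCH (count: 3)
  Position 6: 'd' -> MATCH (count: 4)
  Position 9: 'd' -> MATCH (count: 5)
Total occurrences of 'd': 5

5


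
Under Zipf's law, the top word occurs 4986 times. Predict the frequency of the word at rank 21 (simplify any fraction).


Zipf's law: freq(rank) = f1 / rank
f1 = 4986, rank = 21
freq = 4986 / 21
GCD(4986, 21) = 3
Simplified: 1662/7

1662/7


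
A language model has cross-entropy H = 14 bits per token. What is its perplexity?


Perplexity formula: PP = 2^H
H = 14
PP = 2^14
PP = 2^14 = 16384

16384


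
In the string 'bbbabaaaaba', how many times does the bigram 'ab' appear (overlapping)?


Scanning 'bbbabaaaaba' for bigram 'ab':
  Position 0: 'bb' -> no
  Position 1: 'bb' -> no
  Position 2: 'ba' -> no
  Position 3: 'ab' -> MATCH
  Position 4: 'ba' -> no
  Position 5: 'aa' -> no
  Position 6: 'aa' -> no
  Position 7: 'aa' -> no
  Position 8: 'ab' -> MATCH
  Position 9: 'ba' -> no
Total matches: 2

2


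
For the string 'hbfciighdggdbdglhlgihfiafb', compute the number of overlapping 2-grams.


String 'hbfciighdggdbdglhlgihfiafb' has length L = 26.
Number of overlapping n-grams = L - n + 1
Substituting: 26 - 2 + 1 = 25

25


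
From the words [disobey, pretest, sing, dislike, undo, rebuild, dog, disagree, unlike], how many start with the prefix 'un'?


Checking each word for prefix 'un':
  'disobey' -> no (count: 0)
  'pretest' -> no (count: 0)
  'sing' -> no (count: 0)
  'dislike' -> no (count: 0)
  'undo' -> YES, starts with 'un' (count: 1)
  'rebuild' -> no (count: 1)
  'dog' -> no (count: 1)
  'disagree' -> no (count: 1)
  'unlike' -> YES, starts with 'un' (count: 2)
Total with prefix 'un': 2

2


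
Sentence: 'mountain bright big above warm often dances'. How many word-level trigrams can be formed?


Word trigrams from [7] words:
  Trigram 1: (mountain bright big)
  Trigram 2: (bright big above)
  Trigram 3: (big above warm)
  Trigram 4: (above warm often)
  Trigram 5: (warm often dances)
Total word trigrams: 7 - 2 = 5

5


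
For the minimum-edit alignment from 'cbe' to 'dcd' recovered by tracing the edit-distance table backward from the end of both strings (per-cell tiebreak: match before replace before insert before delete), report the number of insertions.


Edit distance = 3. Backtracking from cell (3, 3) with preference match > replace > insert > delete,
then listing the resulting alignment 'cbe' -> 'dcd' left to right:
  Step 1: replace c->d
  Step 2: replace b->c
  Step 3: replace e->d
Total insertions: 0

0


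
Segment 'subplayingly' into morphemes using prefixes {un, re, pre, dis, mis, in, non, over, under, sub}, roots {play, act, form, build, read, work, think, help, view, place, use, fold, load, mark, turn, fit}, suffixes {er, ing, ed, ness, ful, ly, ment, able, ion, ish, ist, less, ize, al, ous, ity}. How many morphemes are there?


Segmenting 'subplayingly' against the inventory:
  'sub' -> prefix (morpheme 1)
  'play' -> root (morpheme 2)
  'ing' -> suffix (morpheme 3)
  'ly' -> suffix (morpheme 4)
Total morphemes: 4

4


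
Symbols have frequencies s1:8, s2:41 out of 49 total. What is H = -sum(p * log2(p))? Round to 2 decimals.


Computing entropy H = -sum(p_i * log2(p_i)):
  s1: p = 8/49 = 0.1633, -p*log2(p) = 0.4269
  s2: p = 41/49 = 0.8367, -p*log2(p) = 0.2152
H = sum of terms = 0.6421
Rounded to 2 decimals: 0.64

0.64


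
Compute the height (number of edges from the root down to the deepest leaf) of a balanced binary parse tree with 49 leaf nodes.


In a balanced binary tree with n leaves the deepest leaf is ceil(log2(n)) edges below the root.
log2(49) = 5.6147
ceil(5.6147) = 6
height (edges) = 6

6


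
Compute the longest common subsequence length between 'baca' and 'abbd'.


DP table for LCS of 'baca' and 'abbd':
       a  b  b  d
    0  0  0  0  0
  b 0  0  1  1  1
  a 0  1  1  1  1
  c 0  1  1  1  1
  a 0  1  1  1  1
LCS: 'b'
LCS length = 1

1


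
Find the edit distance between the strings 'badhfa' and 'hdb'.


Building DP table for s1='badhfa' (len 6) and s2='hdb' (len 3):
       h  d  b
    0  1  2  3
  b 1  1  2  2
  a 2  2  2  3
  d 3  3  2  3
  h 4  3  3  3
  f 5  4  4  4
  a 6  5  5  5
Edit distance = dp[6][3] = 5

5


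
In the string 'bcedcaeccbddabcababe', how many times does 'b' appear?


Scanning 'bcedcaeccbddabcababe' for 'b':
  Position 0: 'b' -> MATCH (count: 1)
  Position 9: 'b' -> MATCH (count: 2)
  Position 13: 'b' -> MATCH (count: 3)
  Position 16: 'b' -> MATCH (count: 4)
  Position 18: 'b' -> MATCH (count: 5)
Total occurrences of 'b': 5

5


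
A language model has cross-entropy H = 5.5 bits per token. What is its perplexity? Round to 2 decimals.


Perplexity formula: PP = 2^H
H = 5.5
PP = 2^5.5
Decompose: 2^5.5 = 2^5 * 2^0.5 = 2^5 * sqrt(2)
2^5 = 32, sqrt(2) ~ 1.4142136
PP ~ 32 * 1.4142136 = 45.2548352
Rounded to 2 decimals: 45.25

45.25


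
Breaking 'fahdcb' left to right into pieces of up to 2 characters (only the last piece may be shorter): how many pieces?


'fahdcb' has 6 characters.
Chunking with max size 2:
  Chunk 1: 'fa' (positions 0-1)
  Chunk 2: 'hd' (positions 2-3)
  Chunk 3: 'cb' (positions 4-5)
Total chunks: ceil(6 / 2) = 3

3


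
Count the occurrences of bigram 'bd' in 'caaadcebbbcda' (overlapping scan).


Scanning 'caaadcebbbcda' for bigram 'bd':
  Position 0: 'ca' -> no
  Position 1: 'aa' -> no
  Position 2: 'aa' -> no
  Position 3: 'ad' -> no
  Position 4: 'dc' -> no
  Position 5: 'ce' -> no
  Position 6: 'eb' -> no
  Position 7: 'bb' -> no
  Position 8: 'bb' -> no
  Position 9: 'bc' -> no
  Position 10: 'cd' -> no
  Position 11: 'da' -> no
Total matches: 0

0


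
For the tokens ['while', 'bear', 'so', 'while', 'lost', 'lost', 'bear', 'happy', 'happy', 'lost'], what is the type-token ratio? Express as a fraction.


Tokens: 10
Unique types: ('bear', 'happy', 'lost', 'so', 'while') = 5
TTR = 5/10
Simplify: divide both by 5 -> 1/2
TTR = 1/2

1/2


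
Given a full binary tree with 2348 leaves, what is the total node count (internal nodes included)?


Leaf nodes (terminals): 2348
Internal nodes = n - 1 = 2348 - 1 = 2347
Total = leaves + internal = 2348 + 2347 = 4695

4695


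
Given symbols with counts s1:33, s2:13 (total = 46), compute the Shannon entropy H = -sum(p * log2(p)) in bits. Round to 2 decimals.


Computing entropy H = -sum(p_i * log2(p_i)):
  s1: p = 33/46 = 0.7174, -p*log2(p) = 0.3438
  s2: p = 13/46 = 0.2826, -p*log2(p) = 0.5152
H = sum of terms = 0.8590
Rounded to 2 decimals: 0.86

0.86


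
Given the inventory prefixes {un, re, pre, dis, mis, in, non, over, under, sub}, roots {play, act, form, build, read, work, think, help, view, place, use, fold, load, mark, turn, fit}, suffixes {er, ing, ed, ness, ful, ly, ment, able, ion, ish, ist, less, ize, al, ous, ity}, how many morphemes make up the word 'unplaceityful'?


Segmenting 'unplaceityful' against the inventory:
  'un' -> prefix (morpheme 1)
  'place' -> root (morpheme 2)
  'ity' -> suffix (morpheme 3)
  'ful' -> suffix (morpheme 4)
Total morphemes: 4

4


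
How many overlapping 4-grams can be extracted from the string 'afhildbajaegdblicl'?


String 'afhildbajaegdblicl' has length L = 18.
Number of overlapping n-grams = L - n + 1
Substituting: 18 - 4 + 1 = 15

15


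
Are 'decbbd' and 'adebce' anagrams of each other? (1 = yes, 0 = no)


Sort characters of 'decbbd': 'bbcdde'
Sort characters of 'adebce': 'abcdee'
Sorted forms differ -> they are NOT anagrams
Result: 0

0


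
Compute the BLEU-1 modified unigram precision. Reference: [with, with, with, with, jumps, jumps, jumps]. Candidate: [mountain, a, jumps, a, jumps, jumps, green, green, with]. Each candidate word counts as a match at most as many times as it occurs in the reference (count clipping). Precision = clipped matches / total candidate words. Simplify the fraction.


Reference word counts: {'jumps': 3, 'with': 4}
Checking each candidate word (with clipping):
  'mountain' -> not in reference -> no match (matches: 0)
  'a' -> not in reference -> no match (matches: 0)
  'jumps' -> in reference (ref count 3, used 1/3) -> match (matches: 1)
  'a' -> not in reference -> no match (matches: 1)
  'jumps' -> in reference (ref count 3, used 2/3) -> match (matches: 2)
  'jumps' -> in reference (ref count 3, used 3/3) -> match (matches: 3)
  'green' -> not in reference -> no match (matches: 3)
  'green' -> not in reference -> no match (matches: 3)
  'with' -> in reference (ref count 4, used 1/4) -> match (matches: 4)
Clipped matches: 4, Candidate length: 9
Precision = 4/9

4/9


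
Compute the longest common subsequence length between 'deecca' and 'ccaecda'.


DP table for LCS of 'deecca' and 'ccaecda':
       c  c  a  e  c  d  a
    0  0  0  0  0  0  0  0
  d 0  0  0  0  0  0  1  1
  e 0  0  0  0  1  1  1  1
  e 0  0  0  0  1  1  1  1
  c 0  1  1  1  1  2  2  2
  c 0  1  2  2  2  2  2  2
  a 0  1  2  3  3  3  3  3
LCS: 'eca'
LCS length = 3

3


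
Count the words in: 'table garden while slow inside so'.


Counting words by splitting on spaces:
  Word 1: 'table'
  Word 2: 'garden'
  Word 3: 'while'
  Word 4: 'slow'
  Word 5: 'inside'
  Word 6: 'so'
Total words: 6

6


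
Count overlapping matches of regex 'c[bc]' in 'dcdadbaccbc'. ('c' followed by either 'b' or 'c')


Pattern: c[bc] means 'c' followed by either 'b' or 'c'.
Scanning 'dcdadbaccbc' position-by-position:
  Pos 0: window 'dc' -> no
  Pos 1: window 'cd' -> no
  Pos 2: window 'da' -> no
  Pos 3: window 'ad' -> no
  Pos 4: window 'db' -> no
  Pos 5: window 'ba' -> no
  Pos 6: window 'ac' -> no
  Pos 7: window 'cc' -> MATCH
  Pos 8: window 'cb' -> MATCH
  Pos 9: window 'bc' -> no
  Pos 10: window 'c' -> no
Total matches: 2

2
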